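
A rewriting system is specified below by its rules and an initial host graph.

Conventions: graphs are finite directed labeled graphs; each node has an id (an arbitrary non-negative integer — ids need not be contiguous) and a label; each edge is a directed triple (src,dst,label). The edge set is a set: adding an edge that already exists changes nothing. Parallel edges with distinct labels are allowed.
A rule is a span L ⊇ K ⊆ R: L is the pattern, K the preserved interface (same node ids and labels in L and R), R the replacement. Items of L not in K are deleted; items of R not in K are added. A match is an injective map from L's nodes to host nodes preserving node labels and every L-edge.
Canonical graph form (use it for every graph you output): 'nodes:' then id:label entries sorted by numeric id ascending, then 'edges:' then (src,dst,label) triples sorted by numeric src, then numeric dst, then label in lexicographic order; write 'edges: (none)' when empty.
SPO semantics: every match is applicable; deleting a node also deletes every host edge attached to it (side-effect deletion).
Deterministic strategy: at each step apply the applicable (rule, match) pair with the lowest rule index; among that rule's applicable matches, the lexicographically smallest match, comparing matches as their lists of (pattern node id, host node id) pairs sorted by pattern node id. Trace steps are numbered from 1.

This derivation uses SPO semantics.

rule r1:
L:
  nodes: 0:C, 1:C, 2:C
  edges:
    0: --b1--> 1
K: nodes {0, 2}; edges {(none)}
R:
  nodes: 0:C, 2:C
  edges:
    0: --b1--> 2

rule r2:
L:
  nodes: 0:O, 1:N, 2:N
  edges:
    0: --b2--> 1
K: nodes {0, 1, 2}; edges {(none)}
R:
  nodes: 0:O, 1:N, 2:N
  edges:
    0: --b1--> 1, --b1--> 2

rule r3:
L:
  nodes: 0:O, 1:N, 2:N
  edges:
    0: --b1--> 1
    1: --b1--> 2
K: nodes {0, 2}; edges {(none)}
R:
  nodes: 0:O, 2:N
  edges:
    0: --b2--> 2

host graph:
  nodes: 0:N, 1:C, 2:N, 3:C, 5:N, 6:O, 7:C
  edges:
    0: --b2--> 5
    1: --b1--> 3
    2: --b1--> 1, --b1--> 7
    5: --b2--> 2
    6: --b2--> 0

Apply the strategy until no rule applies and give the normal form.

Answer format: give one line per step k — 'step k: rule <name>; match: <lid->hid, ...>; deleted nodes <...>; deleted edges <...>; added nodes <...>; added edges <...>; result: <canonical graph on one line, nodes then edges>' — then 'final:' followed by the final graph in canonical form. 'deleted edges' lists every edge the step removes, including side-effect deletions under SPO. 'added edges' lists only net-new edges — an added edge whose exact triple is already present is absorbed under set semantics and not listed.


step 1: rule r1; match: 0->1, 1->3, 2->7; deleted nodes 3; deleted edges (1,3,b1); added nodes (none); added edges (1,7,b1); result: nodes: 0:N, 1:C, 2:N, 5:N, 6:O, 7:C edges: (0,5,b2); (1,7,b1); (2,1,b1); (2,7,b1); (5,2,b2); (6,0,b2)
step 2: rule r2; match: 0->6, 1->0, 2->2; deleted nodes (none); deleted edges (6,0,b2); added nodes (none); added edges (6,0,b1); (6,2,b1); result: nodes: 0:N, 1:C, 2:N, 5:N, 6:O, 7:C edges: (0,5,b2); (1,7,b1); (2,1,b1); (2,7,b1); (5,2,b2); (6,0,b1); (6,2,b1)
final:
nodes: 0:N, 1:C, 2:N, 5:N, 6:O, 7:C
edges: (0,5,b2); (1,7,b1); (2,1,b1); (2,7,b1); (5,2,b2); (6,0,b1); (6,2,b1)


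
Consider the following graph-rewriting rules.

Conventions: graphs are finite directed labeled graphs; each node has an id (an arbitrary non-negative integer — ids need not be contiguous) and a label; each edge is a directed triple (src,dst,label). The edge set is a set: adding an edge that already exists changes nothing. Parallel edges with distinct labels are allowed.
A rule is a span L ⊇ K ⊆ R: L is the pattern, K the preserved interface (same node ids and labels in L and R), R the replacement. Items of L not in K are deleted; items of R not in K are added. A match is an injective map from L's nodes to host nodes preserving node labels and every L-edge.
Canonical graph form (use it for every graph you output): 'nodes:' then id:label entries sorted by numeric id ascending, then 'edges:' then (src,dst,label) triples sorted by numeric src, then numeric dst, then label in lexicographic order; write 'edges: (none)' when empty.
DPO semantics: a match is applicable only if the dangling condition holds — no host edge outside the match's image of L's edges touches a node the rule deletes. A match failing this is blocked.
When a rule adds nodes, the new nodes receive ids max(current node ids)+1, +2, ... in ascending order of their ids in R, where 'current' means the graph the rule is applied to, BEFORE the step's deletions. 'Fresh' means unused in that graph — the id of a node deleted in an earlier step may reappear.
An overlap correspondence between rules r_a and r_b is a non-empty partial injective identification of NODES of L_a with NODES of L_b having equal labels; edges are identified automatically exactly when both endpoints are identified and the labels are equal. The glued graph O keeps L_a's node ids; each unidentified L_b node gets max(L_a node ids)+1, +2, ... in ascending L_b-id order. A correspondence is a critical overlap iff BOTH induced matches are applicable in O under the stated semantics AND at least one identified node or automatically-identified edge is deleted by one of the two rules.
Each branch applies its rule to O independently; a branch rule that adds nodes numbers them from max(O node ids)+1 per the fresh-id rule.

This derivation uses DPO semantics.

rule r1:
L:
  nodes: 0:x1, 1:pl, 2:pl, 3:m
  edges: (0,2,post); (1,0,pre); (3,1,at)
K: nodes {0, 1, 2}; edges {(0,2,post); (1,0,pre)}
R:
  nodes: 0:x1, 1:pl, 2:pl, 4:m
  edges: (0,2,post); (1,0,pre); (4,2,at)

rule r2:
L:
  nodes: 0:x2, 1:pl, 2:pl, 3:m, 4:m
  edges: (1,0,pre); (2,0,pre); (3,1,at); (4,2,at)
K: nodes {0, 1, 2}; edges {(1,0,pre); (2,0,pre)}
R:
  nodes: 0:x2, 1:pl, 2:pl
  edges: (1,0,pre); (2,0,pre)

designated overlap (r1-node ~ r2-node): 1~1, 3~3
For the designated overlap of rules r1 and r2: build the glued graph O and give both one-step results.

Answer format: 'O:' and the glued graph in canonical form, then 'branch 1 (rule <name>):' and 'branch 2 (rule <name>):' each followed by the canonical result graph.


O:
nodes: 0:x1, 1:pl, 2:pl, 3:m, 4:x2, 5:pl, 6:m
edges: (0,2,post); (1,0,pre); (1,4,pre); (3,1,at); (5,4,pre); (6,5,at)
branch 1 (rule r1):
nodes: 0:x1, 1:pl, 2:pl, 4:x2, 5:pl, 6:m, 7:m
edges: (0,2,post); (1,0,pre); (1,4,pre); (5,4,pre); (6,5,at); (7,2,at)
branch 2 (rule r2):
nodes: 0:x1, 1:pl, 2:pl, 4:x2, 5:pl
edges: (0,2,post); (1,0,pre); (1,4,pre); (5,4,pre)


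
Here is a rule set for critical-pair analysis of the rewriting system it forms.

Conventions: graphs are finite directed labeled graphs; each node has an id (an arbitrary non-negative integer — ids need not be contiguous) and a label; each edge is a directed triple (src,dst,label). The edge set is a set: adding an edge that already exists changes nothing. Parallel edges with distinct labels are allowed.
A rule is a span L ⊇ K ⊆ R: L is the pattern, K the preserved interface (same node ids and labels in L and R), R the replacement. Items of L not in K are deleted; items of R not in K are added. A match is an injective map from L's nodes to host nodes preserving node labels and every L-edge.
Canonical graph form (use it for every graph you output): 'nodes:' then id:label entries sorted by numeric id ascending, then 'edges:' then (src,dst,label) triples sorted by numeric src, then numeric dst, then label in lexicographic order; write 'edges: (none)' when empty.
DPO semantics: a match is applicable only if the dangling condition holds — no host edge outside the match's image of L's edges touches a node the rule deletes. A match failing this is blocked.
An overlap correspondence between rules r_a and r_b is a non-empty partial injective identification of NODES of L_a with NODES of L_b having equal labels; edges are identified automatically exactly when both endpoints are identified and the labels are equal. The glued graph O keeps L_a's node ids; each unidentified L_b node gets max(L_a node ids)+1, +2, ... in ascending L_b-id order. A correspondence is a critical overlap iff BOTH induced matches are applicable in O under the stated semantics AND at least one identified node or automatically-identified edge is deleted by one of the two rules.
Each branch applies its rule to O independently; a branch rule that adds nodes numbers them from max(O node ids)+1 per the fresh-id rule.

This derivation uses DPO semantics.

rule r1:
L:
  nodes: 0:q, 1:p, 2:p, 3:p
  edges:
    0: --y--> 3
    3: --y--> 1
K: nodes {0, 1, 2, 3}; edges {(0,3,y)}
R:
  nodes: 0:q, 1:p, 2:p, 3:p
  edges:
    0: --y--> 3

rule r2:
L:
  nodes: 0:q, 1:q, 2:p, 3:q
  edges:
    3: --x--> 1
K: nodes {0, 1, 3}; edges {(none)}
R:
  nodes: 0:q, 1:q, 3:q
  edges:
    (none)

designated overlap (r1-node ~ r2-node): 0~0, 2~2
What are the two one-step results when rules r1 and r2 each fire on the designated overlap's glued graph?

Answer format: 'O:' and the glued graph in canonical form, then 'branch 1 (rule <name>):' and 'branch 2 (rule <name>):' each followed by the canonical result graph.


O:
nodes: 0:q, 1:p, 2:p, 3:p, 4:q, 5:q
edges: (0,3,y); (3,1,y); (5,4,x)
branch 1 (rule r1):
nodes: 0:q, 1:p, 2:p, 3:p, 4:q, 5:q
edges: (0,3,y); (5,4,x)
branch 2 (rule r2):
nodes: 0:q, 1:p, 3:p, 4:q, 5:q
edges: (0,3,y); (3,1,y)


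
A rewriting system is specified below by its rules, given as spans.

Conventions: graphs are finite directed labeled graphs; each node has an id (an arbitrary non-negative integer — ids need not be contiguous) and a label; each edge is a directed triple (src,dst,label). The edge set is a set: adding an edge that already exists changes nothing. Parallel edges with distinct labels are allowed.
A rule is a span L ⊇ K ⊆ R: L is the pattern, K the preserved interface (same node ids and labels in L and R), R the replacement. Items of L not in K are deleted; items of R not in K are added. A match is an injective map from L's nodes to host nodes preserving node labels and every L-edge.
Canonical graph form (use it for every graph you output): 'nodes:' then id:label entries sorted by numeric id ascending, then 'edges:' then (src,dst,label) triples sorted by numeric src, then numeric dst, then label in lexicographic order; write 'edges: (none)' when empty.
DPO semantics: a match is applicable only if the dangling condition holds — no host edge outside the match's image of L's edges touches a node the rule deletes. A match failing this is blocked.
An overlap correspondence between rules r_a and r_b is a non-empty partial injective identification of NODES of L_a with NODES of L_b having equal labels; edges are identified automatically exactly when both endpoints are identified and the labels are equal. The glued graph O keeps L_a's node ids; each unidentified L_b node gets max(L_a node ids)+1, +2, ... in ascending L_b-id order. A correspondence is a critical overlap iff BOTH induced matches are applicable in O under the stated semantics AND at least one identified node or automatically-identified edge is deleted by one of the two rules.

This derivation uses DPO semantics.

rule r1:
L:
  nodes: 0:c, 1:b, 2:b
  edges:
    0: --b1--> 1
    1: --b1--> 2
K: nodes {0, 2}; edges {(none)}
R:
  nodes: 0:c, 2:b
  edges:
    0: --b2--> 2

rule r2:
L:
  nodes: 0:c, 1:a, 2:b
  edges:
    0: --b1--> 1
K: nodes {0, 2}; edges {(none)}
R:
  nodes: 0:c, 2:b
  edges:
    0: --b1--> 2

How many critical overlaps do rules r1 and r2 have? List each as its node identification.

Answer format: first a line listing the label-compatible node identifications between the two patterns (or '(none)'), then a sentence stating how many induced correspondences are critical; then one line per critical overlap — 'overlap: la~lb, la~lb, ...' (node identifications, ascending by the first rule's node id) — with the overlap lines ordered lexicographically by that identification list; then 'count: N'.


label-compatible node identifications between L(r1) and L(r2): 0~0, 1~2, 2~2
2 of the induced correspondences are critical overlaps of r1 and r2.
overlap: 0~0, 1~2
overlap: 1~2
count: 2


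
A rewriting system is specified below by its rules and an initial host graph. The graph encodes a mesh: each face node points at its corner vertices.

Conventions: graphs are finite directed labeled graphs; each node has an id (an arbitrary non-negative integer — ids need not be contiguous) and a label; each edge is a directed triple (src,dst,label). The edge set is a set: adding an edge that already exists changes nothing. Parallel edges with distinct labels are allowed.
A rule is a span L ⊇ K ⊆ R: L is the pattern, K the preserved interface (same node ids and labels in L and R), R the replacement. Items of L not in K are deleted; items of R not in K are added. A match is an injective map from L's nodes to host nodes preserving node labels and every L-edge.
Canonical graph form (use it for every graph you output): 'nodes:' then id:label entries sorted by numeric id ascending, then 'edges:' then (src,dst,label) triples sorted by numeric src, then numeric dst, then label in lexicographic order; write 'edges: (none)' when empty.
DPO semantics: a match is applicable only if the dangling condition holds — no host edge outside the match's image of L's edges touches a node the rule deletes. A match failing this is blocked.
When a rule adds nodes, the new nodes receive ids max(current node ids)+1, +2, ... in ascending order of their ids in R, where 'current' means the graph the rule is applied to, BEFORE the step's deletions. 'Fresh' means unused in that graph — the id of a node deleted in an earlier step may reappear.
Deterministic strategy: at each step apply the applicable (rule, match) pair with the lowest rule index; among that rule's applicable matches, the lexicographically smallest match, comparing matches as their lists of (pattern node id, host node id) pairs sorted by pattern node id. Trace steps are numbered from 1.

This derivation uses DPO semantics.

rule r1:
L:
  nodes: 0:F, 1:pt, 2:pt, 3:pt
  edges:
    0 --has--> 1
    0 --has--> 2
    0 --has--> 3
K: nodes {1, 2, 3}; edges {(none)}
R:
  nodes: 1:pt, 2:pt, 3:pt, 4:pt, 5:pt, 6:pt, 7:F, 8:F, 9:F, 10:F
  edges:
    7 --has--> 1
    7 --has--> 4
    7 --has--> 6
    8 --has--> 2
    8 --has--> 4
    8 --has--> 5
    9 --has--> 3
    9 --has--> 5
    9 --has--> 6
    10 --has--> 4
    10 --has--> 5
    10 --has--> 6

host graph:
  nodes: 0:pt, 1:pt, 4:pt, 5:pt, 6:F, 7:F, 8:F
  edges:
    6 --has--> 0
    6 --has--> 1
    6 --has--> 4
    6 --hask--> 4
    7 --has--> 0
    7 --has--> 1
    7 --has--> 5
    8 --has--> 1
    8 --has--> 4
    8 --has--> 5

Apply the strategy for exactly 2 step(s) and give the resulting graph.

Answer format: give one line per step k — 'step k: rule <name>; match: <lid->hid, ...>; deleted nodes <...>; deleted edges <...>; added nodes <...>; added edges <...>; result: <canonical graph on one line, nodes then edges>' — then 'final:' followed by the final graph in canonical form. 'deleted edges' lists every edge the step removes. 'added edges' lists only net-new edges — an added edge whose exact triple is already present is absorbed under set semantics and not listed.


step 1: rule r1; match: 0->7, 1->0, 2->1, 3->5; deleted nodes 7; deleted edges (7,0,has); (7,1,has); (7,5,has); added nodes 9, 10, 11, 12, 13, 14, 15; added edges (12,0,has); (12,9,has); (12,11,has); (13,1,has); (13,9,has); (13,10,has); (14,5,has); (14,10,has); (14,11,has); (15,9,has); (15,10,has); (15,11,has); result: nodes: 0:pt, 1:pt, 4:pt, 5:pt, 6:F, 8:F, 9:pt, 10:pt, 11:pt, 12:F, 13:F, 14:F, 15:F edges: (6,0,has); (6,1,has); (6,4,has); (6,4,hask); (8,1,has); (8,4,has); (8,5,has); (12,0,has); (12,9,has); (12,11,has); (13,1,has); (13,9,has); (13,10,has); (14,5,has); (14,10,has); (14,11,has); (15,9,has); (15,10,has); (15,11,has)
step 2: rule r1; match: 0->8, 1->1, 2->4, 3->5; deleted nodes 8; deleted edges (8,1,has); (8,4,has); (8,5,has); added nodes 16, 17, 18, 19, 20, 21, 22; added edges (19,1,has); (19,16,has); (19,18,has); (20,4,has); (20,16,has); (20,17,has); (21,5,has); (21,17,has); (21,18,has); (22,16,has); (22,17,has); (22,18,has); result: nodes: 0:pt, 1:pt, 4:pt, 5:pt, 6:F, 9:pt, 10:pt, 11:pt, 12:F, 13:F, 14:F, 15:F, 16:pt, 17:pt, 18:pt, 19:F, 20:F, 21:F, 22:F edges: (6,0,has); (6,1,has); (6,4,has); (6,4,hask); (12,0,has); (12,9,has); (12,11,has); (13,1,has); (13,9,has); (13,10,has); (14,5,has); (14,10,has); (14,11,has); (15,9,has); (15,10,has); (15,11,has); (19,1,has); (19,16,has); (19,18,has); (20,4,has); (20,16,has); (20,17,has); (21,5,has); (21,17,has); (21,18,has); (22,16,has); (22,17,has); (22,18,has)
final:
nodes: 0:pt, 1:pt, 4:pt, 5:pt, 6:F, 9:pt, 10:pt, 11:pt, 12:F, 13:F, 14:F, 15:F, 16:pt, 17:pt, 18:pt, 19:F, 20:F, 21:F, 22:F
edges: (6,0,has); (6,1,has); (6,4,has); (6,4,hask); (12,0,has); (12,9,has); (12,11,has); (13,1,has); (13,9,has); (13,10,has); (14,5,has); (14,10,has); (14,11,has); (15,9,has); (15,10,has); (15,11,has); (19,1,has); (19,16,has); (19,18,has); (20,4,has); (20,16,has); (20,17,has); (21,5,has); (21,17,has); (21,18,has); (22,16,has); (22,17,has); (22,18,has)


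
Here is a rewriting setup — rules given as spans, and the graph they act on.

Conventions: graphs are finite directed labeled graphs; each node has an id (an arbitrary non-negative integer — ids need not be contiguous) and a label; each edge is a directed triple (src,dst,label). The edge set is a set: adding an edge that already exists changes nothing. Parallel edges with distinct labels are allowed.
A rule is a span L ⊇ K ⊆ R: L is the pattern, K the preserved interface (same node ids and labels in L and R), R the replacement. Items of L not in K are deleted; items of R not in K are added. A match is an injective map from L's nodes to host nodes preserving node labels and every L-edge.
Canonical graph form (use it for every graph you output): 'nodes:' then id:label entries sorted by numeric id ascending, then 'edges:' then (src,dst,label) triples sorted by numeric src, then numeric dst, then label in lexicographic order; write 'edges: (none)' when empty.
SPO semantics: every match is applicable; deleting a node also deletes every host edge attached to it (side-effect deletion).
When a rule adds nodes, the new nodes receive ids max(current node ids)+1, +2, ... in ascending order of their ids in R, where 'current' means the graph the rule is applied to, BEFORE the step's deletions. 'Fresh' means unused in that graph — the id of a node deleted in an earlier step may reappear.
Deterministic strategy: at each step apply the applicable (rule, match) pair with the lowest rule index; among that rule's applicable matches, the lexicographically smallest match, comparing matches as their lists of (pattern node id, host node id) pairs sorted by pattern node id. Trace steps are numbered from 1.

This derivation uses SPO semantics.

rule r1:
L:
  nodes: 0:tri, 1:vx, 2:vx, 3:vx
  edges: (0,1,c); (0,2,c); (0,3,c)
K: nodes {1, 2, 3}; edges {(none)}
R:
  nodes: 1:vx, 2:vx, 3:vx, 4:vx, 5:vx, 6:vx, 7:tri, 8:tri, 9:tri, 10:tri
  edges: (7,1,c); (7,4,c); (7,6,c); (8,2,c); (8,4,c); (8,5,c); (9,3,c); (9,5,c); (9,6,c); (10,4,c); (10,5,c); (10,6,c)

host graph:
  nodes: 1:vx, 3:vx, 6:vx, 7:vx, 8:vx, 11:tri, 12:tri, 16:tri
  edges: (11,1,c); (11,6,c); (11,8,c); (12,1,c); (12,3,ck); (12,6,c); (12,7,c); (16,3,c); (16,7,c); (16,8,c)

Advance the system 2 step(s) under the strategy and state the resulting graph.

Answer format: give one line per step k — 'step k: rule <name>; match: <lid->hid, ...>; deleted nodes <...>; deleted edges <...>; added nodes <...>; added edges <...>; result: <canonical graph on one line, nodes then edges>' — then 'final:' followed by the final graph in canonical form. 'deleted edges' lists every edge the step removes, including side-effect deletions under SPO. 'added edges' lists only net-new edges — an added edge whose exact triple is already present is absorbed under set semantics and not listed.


step 1: rule r1; match: 0->11, 1->1, 2->6, 3->8; deleted nodes 11; deleted edges (11,1,c); (11,6,c); (11,8,c); added nodes 17, 18, 19, 20, 21, 22, 23; added edges (20,1,c); (20,17,c); (20,19,c); (21,6,c); (21,17,c); (21,18,c); (22,8,c); (22,18,c); (22,19,c); (23,17,c); (23,18,c); (23,19,c); result: nodes: 1:vx, 3:vx, 6:vx, 7:vx, 8:vx, 12:tri, 16:tri, 17:vx, 18:vx, 19:vx, 20:tri, 21:tri, 22:tri, 23:tri edges: (12,1,c); (12,3,ck); (12,6,c); (12,7,c); (16,3,c); (16,7,c); (16,8,c); (20,1,c); (20,17,c); (20,19,c); (21,6,c); (21,17,c); (21,18,c); (22,8,c); (22,18,c); (22,19,c); (23,17,c); (23,18,c); (23,19,c)
step 2: rule r1; match: 0->12, 1->1, 2->6, 3->7; deleted nodes 12; deleted edges (12,1,c); (12,3,ck); (12,6,c); (12,7,c); added nodes 24, 25, 26, 27, 28, 29, 30; added edges (27,1,c); (27,24,c); (27,26,c); (28,6,c); (28,24,c); (28,25,c); (29,7,c); (29,25,c); (29,26,c); (30,24,c); (30,25,c); (30,26,c); result: nodes: 1:vx, 3:vx, 6:vx, 7:vx, 8:vx, 16:tri, 17:vx, 18:vx, 19:vx, 20:tri, 21:tri, 22:tri, 23:tri, 24:vx, 25:vx, 26:vx, 27:tri, 28:tri, 29:tri, 30:tri edges: (16,3,c); (16,7,c); (16,8,c); (20,1,c); (20,17,c); (20,19,c); (21,6,c); (21,17,c); (21,18,c); (22,8,c); (22,18,c); (22,19,c); (23,17,c); (23,18,c); (23,19,c); (27,1,c); (27,24,c); (27,26,c); (28,6,c); (28,24,c); (28,25,c); (29,7,c); (29,25,c); (29,26,c); (30,24,c); (30,25,c); (30,26,c)
final:
nodes: 1:vx, 3:vx, 6:vx, 7:vx, 8:vx, 16:tri, 17:vx, 18:vx, 19:vx, 20:tri, 21:tri, 22:tri, 23:tri, 24:vx, 25:vx, 26:vx, 27:tri, 28:tri, 29:tri, 30:tri
edges: (16,3,c); (16,7,c); (16,8,c); (20,1,c); (20,17,c); (20,19,c); (21,6,c); (21,17,c); (21,18,c); (22,8,c); (22,18,c); (22,19,c); (23,17,c); (23,18,c); (23,19,c); (27,1,c); (27,24,c); (27,26,c); (28,6,c); (28,24,c); (28,25,c); (29,7,c); (29,25,c); (29,26,c); (30,24,c); (30,25,c); (30,26,c)


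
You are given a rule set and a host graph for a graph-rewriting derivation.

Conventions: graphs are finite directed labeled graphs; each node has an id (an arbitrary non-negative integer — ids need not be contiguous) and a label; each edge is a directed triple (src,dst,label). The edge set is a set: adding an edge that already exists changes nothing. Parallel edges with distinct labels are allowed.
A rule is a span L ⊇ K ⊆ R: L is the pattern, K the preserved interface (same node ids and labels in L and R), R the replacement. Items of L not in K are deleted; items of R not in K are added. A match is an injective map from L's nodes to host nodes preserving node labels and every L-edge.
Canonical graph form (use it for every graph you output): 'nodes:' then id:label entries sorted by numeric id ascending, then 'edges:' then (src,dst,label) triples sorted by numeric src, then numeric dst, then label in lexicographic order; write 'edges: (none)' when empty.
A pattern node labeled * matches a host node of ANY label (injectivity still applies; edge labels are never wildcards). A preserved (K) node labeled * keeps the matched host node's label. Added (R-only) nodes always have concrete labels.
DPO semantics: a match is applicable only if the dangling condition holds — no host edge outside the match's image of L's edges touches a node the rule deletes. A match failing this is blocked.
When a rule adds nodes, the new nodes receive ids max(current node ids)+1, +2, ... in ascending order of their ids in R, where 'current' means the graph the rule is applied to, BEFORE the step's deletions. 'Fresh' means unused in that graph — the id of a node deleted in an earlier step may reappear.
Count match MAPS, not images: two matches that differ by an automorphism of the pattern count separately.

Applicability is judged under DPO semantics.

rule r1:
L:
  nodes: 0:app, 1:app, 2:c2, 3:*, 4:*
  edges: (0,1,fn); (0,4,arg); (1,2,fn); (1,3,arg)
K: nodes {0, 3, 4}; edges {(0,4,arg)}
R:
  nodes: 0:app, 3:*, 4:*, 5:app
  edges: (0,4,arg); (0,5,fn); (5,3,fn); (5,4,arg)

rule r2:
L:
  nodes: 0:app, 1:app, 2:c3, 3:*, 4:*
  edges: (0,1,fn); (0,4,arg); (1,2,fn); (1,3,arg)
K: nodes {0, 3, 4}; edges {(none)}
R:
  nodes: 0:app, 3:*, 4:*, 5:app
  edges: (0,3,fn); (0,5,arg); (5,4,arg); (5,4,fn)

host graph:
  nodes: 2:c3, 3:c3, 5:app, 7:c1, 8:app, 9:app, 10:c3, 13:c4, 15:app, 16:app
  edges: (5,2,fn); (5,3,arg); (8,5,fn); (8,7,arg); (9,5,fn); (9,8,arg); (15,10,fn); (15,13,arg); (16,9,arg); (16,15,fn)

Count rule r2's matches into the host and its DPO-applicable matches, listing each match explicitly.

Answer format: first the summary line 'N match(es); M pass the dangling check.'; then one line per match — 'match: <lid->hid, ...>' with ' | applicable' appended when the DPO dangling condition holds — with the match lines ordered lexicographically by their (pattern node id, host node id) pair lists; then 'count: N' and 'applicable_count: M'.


3 match(es); 1 pass the dangling check.
match: 0->8, 1->5, 2->2, 3->3, 4->7
match: 0->9, 1->5, 2->2, 3->3, 4->8
match: 0->16, 1->15, 2->10, 3->13, 4->9 | applicable
count: 3
applicable_count: 1


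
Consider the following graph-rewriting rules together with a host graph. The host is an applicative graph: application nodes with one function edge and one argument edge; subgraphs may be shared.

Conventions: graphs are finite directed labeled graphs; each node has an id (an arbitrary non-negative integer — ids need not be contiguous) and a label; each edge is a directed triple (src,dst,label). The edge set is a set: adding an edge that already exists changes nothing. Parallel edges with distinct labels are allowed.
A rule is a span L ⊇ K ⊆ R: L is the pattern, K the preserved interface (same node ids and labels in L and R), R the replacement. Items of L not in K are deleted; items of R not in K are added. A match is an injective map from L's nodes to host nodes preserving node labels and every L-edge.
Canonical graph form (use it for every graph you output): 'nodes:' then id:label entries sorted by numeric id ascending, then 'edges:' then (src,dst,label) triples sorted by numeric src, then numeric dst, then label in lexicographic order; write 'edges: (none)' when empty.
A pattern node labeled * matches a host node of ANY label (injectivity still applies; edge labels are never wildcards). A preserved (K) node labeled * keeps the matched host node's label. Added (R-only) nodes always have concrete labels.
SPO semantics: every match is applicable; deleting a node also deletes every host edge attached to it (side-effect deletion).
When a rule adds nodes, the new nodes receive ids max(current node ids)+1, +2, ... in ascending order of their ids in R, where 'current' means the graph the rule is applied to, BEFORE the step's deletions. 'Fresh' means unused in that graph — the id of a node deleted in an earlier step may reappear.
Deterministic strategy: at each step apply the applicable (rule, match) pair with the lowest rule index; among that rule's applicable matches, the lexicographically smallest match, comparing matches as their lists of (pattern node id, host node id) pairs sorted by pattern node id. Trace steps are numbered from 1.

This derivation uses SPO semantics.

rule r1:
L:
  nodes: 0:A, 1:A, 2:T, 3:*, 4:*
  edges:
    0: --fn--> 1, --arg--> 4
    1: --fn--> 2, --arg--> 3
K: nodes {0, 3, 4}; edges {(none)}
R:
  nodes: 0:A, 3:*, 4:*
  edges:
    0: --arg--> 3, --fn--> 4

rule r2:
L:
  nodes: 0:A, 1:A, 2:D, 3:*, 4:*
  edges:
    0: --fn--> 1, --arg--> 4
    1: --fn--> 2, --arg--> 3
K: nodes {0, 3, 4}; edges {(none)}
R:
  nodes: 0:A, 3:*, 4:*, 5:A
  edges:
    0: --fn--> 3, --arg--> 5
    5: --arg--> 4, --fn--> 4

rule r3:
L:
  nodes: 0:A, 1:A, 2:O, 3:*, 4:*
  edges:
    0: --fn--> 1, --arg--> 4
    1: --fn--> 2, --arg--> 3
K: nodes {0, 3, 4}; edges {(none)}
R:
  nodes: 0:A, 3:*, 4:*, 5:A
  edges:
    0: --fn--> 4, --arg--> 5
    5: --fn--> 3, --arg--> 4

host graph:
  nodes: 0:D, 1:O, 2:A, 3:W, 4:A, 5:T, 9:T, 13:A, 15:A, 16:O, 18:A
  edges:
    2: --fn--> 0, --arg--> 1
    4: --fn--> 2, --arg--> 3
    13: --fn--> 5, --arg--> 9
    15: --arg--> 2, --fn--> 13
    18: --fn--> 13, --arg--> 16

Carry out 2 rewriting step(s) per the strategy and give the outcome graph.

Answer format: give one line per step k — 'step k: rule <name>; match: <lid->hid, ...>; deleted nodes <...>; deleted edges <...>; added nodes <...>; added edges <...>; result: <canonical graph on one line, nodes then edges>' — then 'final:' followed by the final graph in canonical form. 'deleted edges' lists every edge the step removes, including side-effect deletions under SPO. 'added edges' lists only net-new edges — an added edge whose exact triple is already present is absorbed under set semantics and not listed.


step 1: rule r1; match: 0->15, 1->13, 2->5, 3->9, 4->2; deleted nodes 5, 13; deleted edges (13,5,fn); (13,9,arg); (15,2,arg); (15,13,fn); (18,13,fn); added nodes (none); added edges (15,2,fn); (15,9,arg); result: nodes: 0:D, 1:O, 2:A, 3:W, 4:A, 9:T, 15:A, 16:O, 18:A edges: (2,0,fn); (2,1,arg); (4,2,fn); (4,3,arg); (15,2,fn); (15,9,arg); (18,16,arg)
step 2: rule r2; match: 0->4, 1->2, 2->0, 3->1, 4->3; deleted nodes 0, 2; deleted edges (2,0,fn); (2,1,arg); (4,2,fn); (4,3,arg); (15,2,fn); added nodes 19; added edges (4,1,fn); (4,19,arg); (19,3,arg); (19,3,fn); result: nodes: 1:O, 3:W, 4:A, 9:T, 15:A, 16:O, 18:A, 19:A edges: (4,1,fn); (4,19,arg); (15,9,arg); (18,16,arg); (19,3,arg); (19,3,fn)
final:
nodes: 1:O, 3:W, 4:A, 9:T, 15:A, 16:O, 18:A, 19:A
edges: (4,1,fn); (4,19,arg); (15,9,arg); (18,16,arg); (19,3,arg); (19,3,fn)


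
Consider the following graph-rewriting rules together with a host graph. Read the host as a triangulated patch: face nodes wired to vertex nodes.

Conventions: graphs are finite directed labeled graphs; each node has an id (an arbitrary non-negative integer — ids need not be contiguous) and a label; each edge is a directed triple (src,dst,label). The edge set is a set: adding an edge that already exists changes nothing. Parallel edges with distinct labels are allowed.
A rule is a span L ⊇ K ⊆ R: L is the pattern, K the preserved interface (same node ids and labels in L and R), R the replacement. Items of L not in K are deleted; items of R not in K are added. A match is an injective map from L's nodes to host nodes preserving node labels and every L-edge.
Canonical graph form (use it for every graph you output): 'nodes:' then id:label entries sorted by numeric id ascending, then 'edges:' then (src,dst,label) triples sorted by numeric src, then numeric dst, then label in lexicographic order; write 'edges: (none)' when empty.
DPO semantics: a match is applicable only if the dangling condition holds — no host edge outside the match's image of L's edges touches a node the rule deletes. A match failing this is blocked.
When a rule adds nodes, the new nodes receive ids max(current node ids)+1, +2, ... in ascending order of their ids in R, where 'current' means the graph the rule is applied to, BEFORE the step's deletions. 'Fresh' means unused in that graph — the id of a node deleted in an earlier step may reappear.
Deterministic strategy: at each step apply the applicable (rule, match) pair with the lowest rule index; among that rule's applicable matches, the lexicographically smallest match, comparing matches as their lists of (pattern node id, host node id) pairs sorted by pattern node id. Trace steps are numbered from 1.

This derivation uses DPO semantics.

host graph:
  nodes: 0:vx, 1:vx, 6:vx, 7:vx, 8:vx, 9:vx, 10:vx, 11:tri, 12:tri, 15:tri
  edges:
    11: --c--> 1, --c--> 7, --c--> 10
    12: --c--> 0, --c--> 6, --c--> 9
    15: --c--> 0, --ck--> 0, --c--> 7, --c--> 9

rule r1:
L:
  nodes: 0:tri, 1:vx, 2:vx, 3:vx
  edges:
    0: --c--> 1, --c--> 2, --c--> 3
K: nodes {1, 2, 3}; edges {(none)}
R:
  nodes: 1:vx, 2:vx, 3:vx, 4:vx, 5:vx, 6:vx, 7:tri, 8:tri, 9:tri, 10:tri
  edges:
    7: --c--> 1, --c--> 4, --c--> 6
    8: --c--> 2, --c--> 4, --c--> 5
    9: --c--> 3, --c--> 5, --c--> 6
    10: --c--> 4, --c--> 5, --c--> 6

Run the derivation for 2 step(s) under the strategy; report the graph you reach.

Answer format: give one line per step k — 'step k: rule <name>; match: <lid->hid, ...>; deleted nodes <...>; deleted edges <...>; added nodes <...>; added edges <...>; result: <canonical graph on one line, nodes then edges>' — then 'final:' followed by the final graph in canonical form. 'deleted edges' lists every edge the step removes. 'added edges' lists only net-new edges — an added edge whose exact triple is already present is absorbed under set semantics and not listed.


step 1: rule r1; match: 0->11, 1->1, 2->7, 3->10; deleted nodes 11; deleted edges (11,1,c); (11,7,c); (11,10,c); added nodes 16, 17, 18, 19, 20, 21, 22; added edges (19,1,c); (19,16,c); (19,18,c); (20,7,c); (20,16,c); (20,17,c); (21,10,c); (21,17,c); (21,18,c); (22,16,c); (22,17,c); (22,18,c); result: nodes: 0:vx, 1:vx, 6:vx, 7:vx, 8:vx, 9:vx, 10:vx, 12:tri, 15:tri, 16:vx, 17:vx, 18:vx, 19:tri, 20:tri, 21:tri, 22:tri edges: (12,0,c); (12,6,c); (12,9,c); (15,0,c); (15,0,ck); (15,7,c); (15,9,c); (19,1,c); (19,16,c); (19,18,c); (20,7,c); (20,16,c); (20,17,c); (21,10,c); (21,17,c); (21,18,c); (22,16,c); (22,17,c); (22,18,c)
step 2: rule r1; match: 0->12, 1->0, 2->6, 3->9; deleted nodes 12; deleted edges (12,0,c); (12,6,c); (12,9,c); added nodes 23, 24, 25, 26, 27, 28, 29; added edges (26,0,c); (26,23,c); (26,25,c); (27,6,c); (27,23,c); (27,24,c); (28,9,c); (28,24,c); (28,25,c); (29,23,c); (29,24,c); (29,25,c); result: nodes: 0:vx, 1:vx, 6:vx, 7:vx, 8:vx, 9:vx, 10:vx, 15:tri, 16:vx, 17:vx, 18:vx, 19:tri, 20:tri, 21:tri, 22:tri, 23:vx, 24:vx, 25:vx, 26:tri, 27:tri, 28:tri, 29:tri edges: (15,0,c); (15,0,ck); (15,7,c); (15,9,c); (19,1,c); (19,16,c); (19,18,c); (20,7,c); (20,16,c); (20,17,c); (21,10,c); (21,17,c); (21,18,c); (22,16,c); (22,17,c); (22,18,c); (26,0,c); (26,23,c); (26,25,c); (27,6,c); (27,23,c); (27,24,c); (28,9,c); (28,24,c); (28,25,c); (29,23,c); (29,24,c); (29,25,c)
final:
nodes: 0:vx, 1:vx, 6:vx, 7:vx, 8:vx, 9:vx, 10:vx, 15:tri, 16:vx, 17:vx, 18:vx, 19:tri, 20:tri, 21:tri, 22:tri, 23:vx, 24:vx, 25:vx, 26:tri, 27:tri, 28:tri, 29:tri
edges: (15,0,c); (15,0,ck); (15,7,c); (15,9,c); (19,1,c); (19,16,c); (19,18,c); (20,7,c); (20,16,c); (20,17,c); (21,10,c); (21,17,c); (21,18,c); (22,16,c); (22,17,c); (22,18,c); (26,0,c); (26,23,c); (26,25,c); (27,6,c); (27,23,c); (27,24,c); (28,9,c); (28,24,c); (28,25,c); (29,23,c); (29,24,c); (29,25,c)


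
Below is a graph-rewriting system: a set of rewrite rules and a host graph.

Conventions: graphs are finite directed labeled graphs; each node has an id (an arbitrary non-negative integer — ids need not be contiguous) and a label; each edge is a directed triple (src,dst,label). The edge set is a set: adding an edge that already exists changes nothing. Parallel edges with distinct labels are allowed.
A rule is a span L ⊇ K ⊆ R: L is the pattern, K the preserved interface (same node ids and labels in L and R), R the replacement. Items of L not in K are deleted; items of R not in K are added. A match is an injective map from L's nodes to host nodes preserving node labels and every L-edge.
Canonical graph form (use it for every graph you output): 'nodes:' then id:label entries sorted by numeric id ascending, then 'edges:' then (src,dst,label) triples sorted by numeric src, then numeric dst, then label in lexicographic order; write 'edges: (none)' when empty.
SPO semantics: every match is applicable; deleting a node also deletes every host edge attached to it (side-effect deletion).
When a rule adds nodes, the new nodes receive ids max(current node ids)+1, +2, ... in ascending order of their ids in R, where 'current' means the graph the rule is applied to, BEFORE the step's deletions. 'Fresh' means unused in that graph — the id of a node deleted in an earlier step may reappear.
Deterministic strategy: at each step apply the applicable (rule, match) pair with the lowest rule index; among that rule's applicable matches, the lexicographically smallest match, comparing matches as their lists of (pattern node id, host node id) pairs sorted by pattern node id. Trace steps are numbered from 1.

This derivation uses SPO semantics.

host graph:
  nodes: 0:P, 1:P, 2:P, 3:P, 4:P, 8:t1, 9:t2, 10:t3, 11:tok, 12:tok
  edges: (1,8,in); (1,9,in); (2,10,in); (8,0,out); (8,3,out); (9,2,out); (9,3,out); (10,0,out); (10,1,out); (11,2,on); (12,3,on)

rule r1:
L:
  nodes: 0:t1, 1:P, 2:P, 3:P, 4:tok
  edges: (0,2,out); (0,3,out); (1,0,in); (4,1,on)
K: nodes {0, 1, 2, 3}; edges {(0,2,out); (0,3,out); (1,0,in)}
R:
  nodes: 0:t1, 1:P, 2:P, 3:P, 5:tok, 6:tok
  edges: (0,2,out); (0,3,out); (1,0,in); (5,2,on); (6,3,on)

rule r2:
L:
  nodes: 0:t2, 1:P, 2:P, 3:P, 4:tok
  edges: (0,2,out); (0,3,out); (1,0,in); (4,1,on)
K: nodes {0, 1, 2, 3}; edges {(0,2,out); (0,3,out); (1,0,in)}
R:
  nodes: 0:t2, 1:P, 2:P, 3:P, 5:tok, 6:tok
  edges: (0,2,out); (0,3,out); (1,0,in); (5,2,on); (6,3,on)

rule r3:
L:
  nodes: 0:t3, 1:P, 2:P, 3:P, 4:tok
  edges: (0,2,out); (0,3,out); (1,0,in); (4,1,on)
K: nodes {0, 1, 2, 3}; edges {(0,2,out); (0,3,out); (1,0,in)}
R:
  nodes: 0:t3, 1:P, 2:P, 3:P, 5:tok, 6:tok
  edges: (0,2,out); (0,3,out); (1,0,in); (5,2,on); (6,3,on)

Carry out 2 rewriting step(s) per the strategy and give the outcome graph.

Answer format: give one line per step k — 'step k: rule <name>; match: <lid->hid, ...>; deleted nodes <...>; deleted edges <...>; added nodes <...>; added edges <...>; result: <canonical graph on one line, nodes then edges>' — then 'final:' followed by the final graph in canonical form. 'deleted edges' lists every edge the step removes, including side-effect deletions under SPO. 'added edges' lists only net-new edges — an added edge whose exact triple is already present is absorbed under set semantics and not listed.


step 1: rule r3; match: 0->10, 1->2, 2->0, 3->1, 4->11; deleted nodes 11; deleted edges (11,2,on); added nodes 13, 14; added edges (13,0,on); (14,1,on); result: nodes: 0:P, 1:P, 2:P, 3:P, 4:P, 8:t1, 9:t2, 10:t3, 12:tok, 13:tok, 14:tok edges: (1,8,in); (1,9,in); (2,10,in); (8,0,out); (8,3,out); (9,2,out); (9,3,out); (10,0,out); (10,1,out); (12,3,on); (13,0,on); (14,1,on)
step 2: rule r1; match: 0->8, 1->1, 2->0, 3->3, 4->14; deleted nodes 14; deleted edges (14,1,on); added nodes 15, 16; added edges (15,0,on); (16,3,on); result: nodes: 0:P, 1:P, 2:P, 3:P, 4:P, 8:t1, 9:t2, 10:t3, 12:tok, 13:tok, 15:tok, 16:tok edges: (1,8,in); (1,9,in); (2,10,in); (8,0,out); (8,3,out); (9,2,out); (9,3,out); (10,0,out); (10,1,out); (12,3,on); (13,0,on); (15,0,on); (16,3,on)
final:
nodes: 0:P, 1:P, 2:P, 3:P, 4:P, 8:t1, 9:t2, 10:t3, 12:tok, 13:tok, 15:tok, 16:tok
edges: (1,8,in); (1,9,in); (2,10,in); (8,0,out); (8,3,out); (9,2,out); (9,3,out); (10,0,out); (10,1,out); (12,3,on); (13,0,on); (15,0,on); (16,3,on)


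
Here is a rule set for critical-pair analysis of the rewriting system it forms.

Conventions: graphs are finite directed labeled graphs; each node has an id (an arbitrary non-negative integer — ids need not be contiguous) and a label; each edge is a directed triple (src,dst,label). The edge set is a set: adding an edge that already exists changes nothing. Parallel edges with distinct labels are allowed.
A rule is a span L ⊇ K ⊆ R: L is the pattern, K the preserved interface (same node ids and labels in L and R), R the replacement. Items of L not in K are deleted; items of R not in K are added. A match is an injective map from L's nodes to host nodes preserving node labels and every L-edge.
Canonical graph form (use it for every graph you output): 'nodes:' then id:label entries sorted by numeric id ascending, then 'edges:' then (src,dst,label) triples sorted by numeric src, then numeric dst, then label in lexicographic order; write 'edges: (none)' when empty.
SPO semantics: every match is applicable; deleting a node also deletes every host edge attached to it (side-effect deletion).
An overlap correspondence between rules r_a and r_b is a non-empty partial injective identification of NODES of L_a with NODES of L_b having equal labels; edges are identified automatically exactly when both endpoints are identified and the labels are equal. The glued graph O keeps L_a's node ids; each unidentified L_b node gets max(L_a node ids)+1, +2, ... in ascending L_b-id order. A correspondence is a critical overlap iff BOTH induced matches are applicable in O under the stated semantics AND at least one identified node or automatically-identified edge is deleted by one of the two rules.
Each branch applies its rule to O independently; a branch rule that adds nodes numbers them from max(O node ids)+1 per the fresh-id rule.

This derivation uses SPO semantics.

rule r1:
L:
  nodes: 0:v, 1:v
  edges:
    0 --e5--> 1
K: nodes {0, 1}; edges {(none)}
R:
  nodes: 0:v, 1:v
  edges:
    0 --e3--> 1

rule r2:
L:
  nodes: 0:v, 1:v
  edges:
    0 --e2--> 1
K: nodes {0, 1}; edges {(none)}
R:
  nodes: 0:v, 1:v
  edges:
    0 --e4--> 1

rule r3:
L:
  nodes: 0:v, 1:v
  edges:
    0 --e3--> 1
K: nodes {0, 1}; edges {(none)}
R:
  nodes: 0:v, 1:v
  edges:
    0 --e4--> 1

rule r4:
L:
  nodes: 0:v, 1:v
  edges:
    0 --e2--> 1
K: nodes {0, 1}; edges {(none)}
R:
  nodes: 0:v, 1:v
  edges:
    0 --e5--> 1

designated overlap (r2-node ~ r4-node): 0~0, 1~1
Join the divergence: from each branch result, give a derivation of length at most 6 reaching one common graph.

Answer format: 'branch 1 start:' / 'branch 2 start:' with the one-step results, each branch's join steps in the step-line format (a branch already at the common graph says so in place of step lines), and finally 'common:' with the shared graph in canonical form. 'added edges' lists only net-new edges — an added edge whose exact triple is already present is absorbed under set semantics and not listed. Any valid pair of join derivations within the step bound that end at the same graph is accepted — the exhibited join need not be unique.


branch 1 start:
nodes: 0:v, 1:v
edges: (0,1,e4)
branch 2 start:
nodes: 0:v, 1:v
edges: (0,1,e5)
branch 1: already at the common graph (0 steps)
branch 2 step 1: rule r1; match: 0->0, 1->1; deleted nodes (none); deleted edges (0,1,e5); added nodes (none); added edges (0,1,e3); result: nodes: 0:v, 1:v edges: (0,1,e3)
branch 2 step 2: rule r3; match: 0->0, 1->1; deleted nodes (none); deleted edges (0,1,e3); added nodes (none); added edges (0,1,e4); result: nodes: 0:v, 1:v edges: (0,1,e4)
common:
nodes: 0:v, 1:v
edges: (0,1,e4)
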